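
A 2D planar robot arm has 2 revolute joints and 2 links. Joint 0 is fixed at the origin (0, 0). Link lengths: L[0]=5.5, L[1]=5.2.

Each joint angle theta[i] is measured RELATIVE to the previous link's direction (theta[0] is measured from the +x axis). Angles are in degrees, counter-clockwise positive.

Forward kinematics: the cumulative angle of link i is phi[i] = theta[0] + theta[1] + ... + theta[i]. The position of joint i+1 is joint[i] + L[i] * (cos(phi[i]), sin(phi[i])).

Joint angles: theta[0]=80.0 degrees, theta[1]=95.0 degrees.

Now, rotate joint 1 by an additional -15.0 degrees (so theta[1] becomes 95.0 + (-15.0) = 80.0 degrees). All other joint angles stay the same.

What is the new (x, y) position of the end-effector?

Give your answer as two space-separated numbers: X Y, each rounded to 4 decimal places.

joint[0] = (0.0000, 0.0000)  (base)
link 0: phi[0] = 80 = 80 deg
  cos(80 deg) = 0.1736, sin(80 deg) = 0.9848
  joint[1] = (0.0000, 0.0000) + 5.5 * (0.1736, 0.9848) = (0.0000 + 0.9551, 0.0000 + 5.4164) = (0.9551, 5.4164)
link 1: phi[1] = 80 + 80 = 160 deg
  cos(160 deg) = -0.9397, sin(160 deg) = 0.3420
  joint[2] = (0.9551, 5.4164) + 5.2 * (-0.9397, 0.3420) = (0.9551 + -4.8864, 5.4164 + 1.7785) = (-3.9313, 7.1949)
End effector: (-3.9313, 7.1949)

Answer: -3.9313 7.1949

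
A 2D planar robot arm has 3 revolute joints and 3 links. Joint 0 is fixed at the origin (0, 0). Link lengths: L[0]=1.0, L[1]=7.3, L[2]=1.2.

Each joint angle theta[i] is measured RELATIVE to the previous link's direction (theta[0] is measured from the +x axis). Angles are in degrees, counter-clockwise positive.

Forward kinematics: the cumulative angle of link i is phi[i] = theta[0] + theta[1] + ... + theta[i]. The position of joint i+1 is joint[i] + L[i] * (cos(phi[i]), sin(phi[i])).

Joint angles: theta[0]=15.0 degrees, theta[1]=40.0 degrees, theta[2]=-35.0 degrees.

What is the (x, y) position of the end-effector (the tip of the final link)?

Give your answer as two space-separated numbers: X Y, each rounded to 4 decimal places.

Answer: 6.2807 6.6491

Derivation:
joint[0] = (0.0000, 0.0000)  (base)
link 0: phi[0] = 15 = 15 deg
  cos(15 deg) = 0.9659, sin(15 deg) = 0.2588
  joint[1] = (0.0000, 0.0000) + 1 * (0.9659, 0.2588) = (0.0000 + 0.9659, 0.0000 + 0.2588) = (0.9659, 0.2588)
link 1: phi[1] = 15 + 40 = 55 deg
  cos(55 deg) = 0.5736, sin(55 deg) = 0.8192
  joint[2] = (0.9659, 0.2588) + 7.3 * (0.5736, 0.8192) = (0.9659 + 4.1871, 0.2588 + 5.9798) = (5.1530, 6.2386)
link 2: phi[2] = 15 + 40 + -35 = 20 deg
  cos(20 deg) = 0.9397, sin(20 deg) = 0.3420
  joint[3] = (5.1530, 6.2386) + 1.2 * (0.9397, 0.3420) = (5.1530 + 1.1276, 6.2386 + 0.4104) = (6.2807, 6.6491)
End effector: (6.2807, 6.6491)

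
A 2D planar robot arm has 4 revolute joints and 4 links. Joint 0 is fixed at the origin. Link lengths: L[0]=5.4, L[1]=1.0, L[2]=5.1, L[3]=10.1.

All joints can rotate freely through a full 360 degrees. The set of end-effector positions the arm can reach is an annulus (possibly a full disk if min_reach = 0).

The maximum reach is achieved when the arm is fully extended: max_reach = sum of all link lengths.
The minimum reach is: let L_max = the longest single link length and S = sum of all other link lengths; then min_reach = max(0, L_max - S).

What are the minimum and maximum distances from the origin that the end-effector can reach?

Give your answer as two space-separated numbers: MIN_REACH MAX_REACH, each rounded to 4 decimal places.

Link lengths: [5.4, 1.0, 5.1, 10.1]
max_reach = 5.4 + 1 + 5.1 + 10.1 = 21.6
L_max = max([5.4, 1.0, 5.1, 10.1]) = 10.1
S (sum of others) = 21.6 - 10.1 = 11.5
min_reach = max(0, 10.1 - 11.5) = max(0, -1.4) = 0

Answer: 0.0000 21.6000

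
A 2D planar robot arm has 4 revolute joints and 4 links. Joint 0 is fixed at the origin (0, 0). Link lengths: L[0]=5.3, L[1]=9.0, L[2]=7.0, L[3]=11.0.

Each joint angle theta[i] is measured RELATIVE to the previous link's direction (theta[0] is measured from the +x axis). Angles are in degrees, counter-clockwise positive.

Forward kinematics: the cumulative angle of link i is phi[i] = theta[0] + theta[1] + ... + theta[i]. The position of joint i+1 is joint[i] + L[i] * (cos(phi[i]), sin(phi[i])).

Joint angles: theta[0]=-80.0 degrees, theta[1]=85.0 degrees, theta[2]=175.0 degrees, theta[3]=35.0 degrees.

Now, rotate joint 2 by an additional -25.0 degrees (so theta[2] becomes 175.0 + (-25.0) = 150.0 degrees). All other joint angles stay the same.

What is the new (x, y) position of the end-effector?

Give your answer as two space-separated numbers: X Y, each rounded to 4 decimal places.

joint[0] = (0.0000, 0.0000)  (base)
link 0: phi[0] = -80 = -80 deg
  cos(-80 deg) = 0.1736, sin(-80 deg) = -0.9848
  joint[1] = (0.0000, 0.0000) + 5.3 * (0.1736, -0.9848) = (0.0000 + 0.9203, 0.0000 + -5.2195) = (0.9203, -5.2195)
link 1: phi[1] = -80 + 85 = 5 deg
  cos(5 deg) = 0.9962, sin(5 deg) = 0.0872
  joint[2] = (0.9203, -5.2195) + 9 * (0.9962, 0.0872) = (0.9203 + 8.9658, -5.2195 + 0.7844) = (9.8861, -4.4351)
link 2: phi[2] = -80 + 85 + 150 = 155 deg
  cos(155 deg) = -0.9063, sin(155 deg) = 0.4226
  joint[3] = (9.8861, -4.4351) + 7 * (-0.9063, 0.4226) = (9.8861 + -6.3442, -4.4351 + 2.9583) = (3.5419, -1.4768)
link 3: phi[3] = -80 + 85 + 150 + 35 = 190 deg
  cos(190 deg) = -0.9848, sin(190 deg) = -0.1736
  joint[4] = (3.5419, -1.4768) + 11 * (-0.9848, -0.1736) = (3.5419 + -10.8329, -1.4768 + -1.9101) = (-7.2910, -3.3869)
End effector: (-7.2910, -3.3869)

Answer: -7.2910 -3.3869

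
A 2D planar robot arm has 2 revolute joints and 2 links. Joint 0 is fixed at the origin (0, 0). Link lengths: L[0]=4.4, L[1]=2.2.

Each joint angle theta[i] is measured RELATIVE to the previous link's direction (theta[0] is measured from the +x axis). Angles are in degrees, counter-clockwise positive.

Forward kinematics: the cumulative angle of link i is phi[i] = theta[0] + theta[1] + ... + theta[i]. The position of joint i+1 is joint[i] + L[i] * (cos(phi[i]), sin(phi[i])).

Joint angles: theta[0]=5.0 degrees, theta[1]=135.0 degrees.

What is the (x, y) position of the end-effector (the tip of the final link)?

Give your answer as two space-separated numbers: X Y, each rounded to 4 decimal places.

Answer: 2.6980 1.7976

Derivation:
joint[0] = (0.0000, 0.0000)  (base)
link 0: phi[0] = 5 = 5 deg
  cos(5 deg) = 0.9962, sin(5 deg) = 0.0872
  joint[1] = (0.0000, 0.0000) + 4.4 * (0.9962, 0.0872) = (0.0000 + 4.3833, 0.0000 + 0.3835) = (4.3833, 0.3835)
link 1: phi[1] = 5 + 135 = 140 deg
  cos(140 deg) = -0.7660, sin(140 deg) = 0.6428
  joint[2] = (4.3833, 0.3835) + 2.2 * (-0.7660, 0.6428) = (4.3833 + -1.6853, 0.3835 + 1.4141) = (2.6980, 1.7976)
End effector: (2.6980, 1.7976)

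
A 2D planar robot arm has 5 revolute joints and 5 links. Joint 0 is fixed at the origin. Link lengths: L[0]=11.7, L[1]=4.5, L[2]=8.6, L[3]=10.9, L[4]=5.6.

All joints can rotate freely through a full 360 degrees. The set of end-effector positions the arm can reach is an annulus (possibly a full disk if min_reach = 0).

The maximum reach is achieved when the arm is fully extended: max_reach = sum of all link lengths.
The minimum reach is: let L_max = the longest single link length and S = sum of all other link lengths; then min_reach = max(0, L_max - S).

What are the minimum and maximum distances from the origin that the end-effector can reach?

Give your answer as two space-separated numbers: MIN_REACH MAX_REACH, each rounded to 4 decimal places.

Link lengths: [11.7, 4.5, 8.6, 10.9, 5.6]
max_reach = 11.7 + 4.5 + 8.6 + 10.9 + 5.6 = 41.3
L_max = max([11.7, 4.5, 8.6, 10.9, 5.6]) = 11.7
S (sum of others) = 41.3 - 11.7 = 29.6
min_reach = max(0, 11.7 - 29.6) = max(0, -17.9) = 0

Answer: 0.0000 41.3000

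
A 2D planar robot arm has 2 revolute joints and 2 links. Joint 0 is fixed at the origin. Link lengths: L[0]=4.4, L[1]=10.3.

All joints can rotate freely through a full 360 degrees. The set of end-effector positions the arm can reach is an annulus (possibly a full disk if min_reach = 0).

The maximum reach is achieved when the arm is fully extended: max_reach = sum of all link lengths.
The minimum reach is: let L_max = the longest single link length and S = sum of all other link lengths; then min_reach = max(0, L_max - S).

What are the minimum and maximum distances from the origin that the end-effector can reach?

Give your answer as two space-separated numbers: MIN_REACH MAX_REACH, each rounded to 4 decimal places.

Answer: 5.9000 14.7000

Derivation:
Link lengths: [4.4, 10.3]
max_reach = 4.4 + 10.3 = 14.7
L_max = max([4.4, 10.3]) = 10.3
S (sum of others) = 14.7 - 10.3 = 4.4
min_reach = max(0, 10.3 - 4.4) = max(0, 5.9) = 5.9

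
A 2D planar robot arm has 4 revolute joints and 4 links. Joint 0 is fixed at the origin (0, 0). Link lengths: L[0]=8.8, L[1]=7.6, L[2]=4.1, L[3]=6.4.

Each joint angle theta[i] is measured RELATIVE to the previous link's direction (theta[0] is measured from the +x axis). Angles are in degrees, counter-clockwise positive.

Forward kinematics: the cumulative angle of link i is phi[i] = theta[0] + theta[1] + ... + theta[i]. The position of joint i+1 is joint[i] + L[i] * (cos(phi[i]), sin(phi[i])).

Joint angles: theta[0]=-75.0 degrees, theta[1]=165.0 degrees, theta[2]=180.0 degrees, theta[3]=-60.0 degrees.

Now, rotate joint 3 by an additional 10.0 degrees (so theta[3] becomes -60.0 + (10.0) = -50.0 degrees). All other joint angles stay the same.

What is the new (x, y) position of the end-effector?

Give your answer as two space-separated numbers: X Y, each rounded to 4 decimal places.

joint[0] = (0.0000, 0.0000)  (base)
link 0: phi[0] = -75 = -75 deg
  cos(-75 deg) = 0.2588, sin(-75 deg) = -0.9659
  joint[1] = (0.0000, 0.0000) + 8.8 * (0.2588, -0.9659) = (0.0000 + 2.2776, 0.0000 + -8.5001) = (2.2776, -8.5001)
link 1: phi[1] = -75 + 165 = 90 deg
  cos(90 deg) = 0.0000, sin(90 deg) = 1.0000
  joint[2] = (2.2776, -8.5001) + 7.6 * (0.0000, 1.0000) = (2.2776 + 0.0000, -8.5001 + 7.6000) = (2.2776, -0.9001)
link 2: phi[2] = -75 + 165 + 180 = 270 deg
  cos(270 deg) = -0.0000, sin(270 deg) = -1.0000
  joint[3] = (2.2776, -0.9001) + 4.1 * (-0.0000, -1.0000) = (2.2776 + -0.0000, -0.9001 + -4.1000) = (2.2776, -5.0001)
link 3: phi[3] = -75 + 165 + 180 + -50 = 220 deg
  cos(220 deg) = -0.7660, sin(220 deg) = -0.6428
  joint[4] = (2.2776, -5.0001) + 6.4 * (-0.7660, -0.6428) = (2.2776 + -4.9027, -5.0001 + -4.1138) = (-2.6251, -9.1140)
End effector: (-2.6251, -9.1140)

Answer: -2.6251 -9.1140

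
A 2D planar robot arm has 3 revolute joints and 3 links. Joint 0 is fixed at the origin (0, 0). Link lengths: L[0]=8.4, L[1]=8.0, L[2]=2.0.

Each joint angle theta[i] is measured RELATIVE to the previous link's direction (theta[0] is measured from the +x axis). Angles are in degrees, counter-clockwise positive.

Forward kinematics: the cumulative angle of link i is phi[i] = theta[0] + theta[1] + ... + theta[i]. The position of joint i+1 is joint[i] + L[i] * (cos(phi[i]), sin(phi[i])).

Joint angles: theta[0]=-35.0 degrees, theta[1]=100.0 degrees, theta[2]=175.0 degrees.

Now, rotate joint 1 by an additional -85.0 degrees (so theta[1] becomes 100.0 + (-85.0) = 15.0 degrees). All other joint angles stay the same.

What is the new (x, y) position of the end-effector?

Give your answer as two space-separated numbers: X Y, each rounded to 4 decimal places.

Answer: 12.5858 -6.7090

Derivation:
joint[0] = (0.0000, 0.0000)  (base)
link 0: phi[0] = -35 = -35 deg
  cos(-35 deg) = 0.8192, sin(-35 deg) = -0.5736
  joint[1] = (0.0000, 0.0000) + 8.4 * (0.8192, -0.5736) = (0.0000 + 6.8809, 0.0000 + -4.8180) = (6.8809, -4.8180)
link 1: phi[1] = -35 + 15 = -20 deg
  cos(-20 deg) = 0.9397, sin(-20 deg) = -0.3420
  joint[2] = (6.8809, -4.8180) + 8 * (0.9397, -0.3420) = (6.8809 + 7.5175, -4.8180 + -2.7362) = (14.3984, -7.5542)
link 2: phi[2] = -35 + 15 + 175 = 155 deg
  cos(155 deg) = -0.9063, sin(155 deg) = 0.4226
  joint[3] = (14.3984, -7.5542) + 2 * (-0.9063, 0.4226) = (14.3984 + -1.8126, -7.5542 + 0.8452) = (12.5858, -6.7090)
End effector: (12.5858, -6.7090)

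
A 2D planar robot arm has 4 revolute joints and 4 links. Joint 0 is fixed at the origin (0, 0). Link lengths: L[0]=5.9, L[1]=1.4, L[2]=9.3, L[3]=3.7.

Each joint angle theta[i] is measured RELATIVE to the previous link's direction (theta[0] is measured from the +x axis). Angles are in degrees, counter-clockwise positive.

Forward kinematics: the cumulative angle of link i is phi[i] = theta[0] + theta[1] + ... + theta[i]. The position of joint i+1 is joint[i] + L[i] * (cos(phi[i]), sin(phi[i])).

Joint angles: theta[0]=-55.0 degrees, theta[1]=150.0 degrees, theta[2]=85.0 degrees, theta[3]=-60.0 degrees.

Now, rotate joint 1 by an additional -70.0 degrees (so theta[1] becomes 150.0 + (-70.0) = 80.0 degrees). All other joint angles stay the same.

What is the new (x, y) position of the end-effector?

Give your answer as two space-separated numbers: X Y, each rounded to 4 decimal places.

Answer: 3.8505 7.3322

Derivation:
joint[0] = (0.0000, 0.0000)  (base)
link 0: phi[0] = -55 = -55 deg
  cos(-55 deg) = 0.5736, sin(-55 deg) = -0.8192
  joint[1] = (0.0000, 0.0000) + 5.9 * (0.5736, -0.8192) = (0.0000 + 3.3841, 0.0000 + -4.8330) = (3.3841, -4.8330)
link 1: phi[1] = -55 + 80 = 25 deg
  cos(25 deg) = 0.9063, sin(25 deg) = 0.4226
  joint[2] = (3.3841, -4.8330) + 1.4 * (0.9063, 0.4226) = (3.3841 + 1.2688, -4.8330 + 0.5917) = (4.6529, -4.2413)
link 2: phi[2] = -55 + 80 + 85 = 110 deg
  cos(110 deg) = -0.3420, sin(110 deg) = 0.9397
  joint[3] = (4.6529, -4.2413) + 9.3 * (-0.3420, 0.9397) = (4.6529 + -3.1808, -4.2413 + 8.7391) = (1.4721, 4.4978)
link 3: phi[3] = -55 + 80 + 85 + -60 = 50 deg
  cos(50 deg) = 0.6428, sin(50 deg) = 0.7660
  joint[4] = (1.4721, 4.4978) + 3.7 * (0.6428, 0.7660) = (1.4721 + 2.3783, 4.4978 + 2.8344) = (3.8505, 7.3322)
End effector: (3.8505, 7.3322)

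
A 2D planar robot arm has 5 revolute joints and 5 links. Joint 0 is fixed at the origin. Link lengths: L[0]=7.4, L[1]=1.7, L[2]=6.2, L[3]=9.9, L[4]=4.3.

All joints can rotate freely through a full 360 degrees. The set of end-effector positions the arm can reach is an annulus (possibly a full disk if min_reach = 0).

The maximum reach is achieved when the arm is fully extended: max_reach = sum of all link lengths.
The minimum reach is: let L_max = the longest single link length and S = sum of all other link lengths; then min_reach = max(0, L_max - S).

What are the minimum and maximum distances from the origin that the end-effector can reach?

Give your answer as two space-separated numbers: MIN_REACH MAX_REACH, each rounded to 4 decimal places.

Link lengths: [7.4, 1.7, 6.2, 9.9, 4.3]
max_reach = 7.4 + 1.7 + 6.2 + 9.9 + 4.3 = 29.5
L_max = max([7.4, 1.7, 6.2, 9.9, 4.3]) = 9.9
S (sum of others) = 29.5 - 9.9 = 19.6
min_reach = max(0, 9.9 - 19.6) = max(0, -9.7) = 0

Answer: 0.0000 29.5000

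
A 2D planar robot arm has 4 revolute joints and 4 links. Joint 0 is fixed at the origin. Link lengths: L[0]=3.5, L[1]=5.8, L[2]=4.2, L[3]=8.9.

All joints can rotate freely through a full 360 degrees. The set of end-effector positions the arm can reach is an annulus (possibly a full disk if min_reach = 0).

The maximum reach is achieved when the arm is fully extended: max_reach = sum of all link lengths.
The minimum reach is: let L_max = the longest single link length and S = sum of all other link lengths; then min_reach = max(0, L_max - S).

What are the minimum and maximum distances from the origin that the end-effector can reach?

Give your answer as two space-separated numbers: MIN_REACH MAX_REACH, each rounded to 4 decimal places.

Answer: 0.0000 22.4000

Derivation:
Link lengths: [3.5, 5.8, 4.2, 8.9]
max_reach = 3.5 + 5.8 + 4.2 + 8.9 = 22.4
L_max = max([3.5, 5.8, 4.2, 8.9]) = 8.9
S (sum of others) = 22.4 - 8.9 = 13.5
min_reach = max(0, 8.9 - 13.5) = max(0, -4.6) = 0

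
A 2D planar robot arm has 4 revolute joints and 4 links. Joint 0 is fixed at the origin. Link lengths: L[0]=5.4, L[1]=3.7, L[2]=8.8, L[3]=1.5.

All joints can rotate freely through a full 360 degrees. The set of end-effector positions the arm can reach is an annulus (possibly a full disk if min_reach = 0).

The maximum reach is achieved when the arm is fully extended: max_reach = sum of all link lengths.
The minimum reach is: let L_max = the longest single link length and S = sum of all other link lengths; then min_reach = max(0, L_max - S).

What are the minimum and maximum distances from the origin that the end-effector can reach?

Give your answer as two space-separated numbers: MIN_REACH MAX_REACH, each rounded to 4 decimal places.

Answer: 0.0000 19.4000

Derivation:
Link lengths: [5.4, 3.7, 8.8, 1.5]
max_reach = 5.4 + 3.7 + 8.8 + 1.5 = 19.4
L_max = max([5.4, 3.7, 8.8, 1.5]) = 8.8
S (sum of others) = 19.4 - 8.8 = 10.6
min_reach = max(0, 8.8 - 10.6) = max(0, -1.8) = 0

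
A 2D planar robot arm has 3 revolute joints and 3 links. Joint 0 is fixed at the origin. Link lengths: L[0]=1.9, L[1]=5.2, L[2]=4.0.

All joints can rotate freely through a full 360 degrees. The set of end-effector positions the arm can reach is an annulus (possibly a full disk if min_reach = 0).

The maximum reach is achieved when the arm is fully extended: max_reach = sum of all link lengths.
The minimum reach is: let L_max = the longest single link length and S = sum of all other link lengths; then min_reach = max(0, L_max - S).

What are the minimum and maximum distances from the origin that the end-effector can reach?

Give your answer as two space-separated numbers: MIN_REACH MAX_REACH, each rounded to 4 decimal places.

Link lengths: [1.9, 5.2, 4.0]
max_reach = 1.9 + 5.2 + 4 = 11.1
L_max = max([1.9, 5.2, 4.0]) = 5.2
S (sum of others) = 11.1 - 5.2 = 5.9
min_reach = max(0, 5.2 - 5.9) = max(0, -0.7) = 0

Answer: 0.0000 11.1000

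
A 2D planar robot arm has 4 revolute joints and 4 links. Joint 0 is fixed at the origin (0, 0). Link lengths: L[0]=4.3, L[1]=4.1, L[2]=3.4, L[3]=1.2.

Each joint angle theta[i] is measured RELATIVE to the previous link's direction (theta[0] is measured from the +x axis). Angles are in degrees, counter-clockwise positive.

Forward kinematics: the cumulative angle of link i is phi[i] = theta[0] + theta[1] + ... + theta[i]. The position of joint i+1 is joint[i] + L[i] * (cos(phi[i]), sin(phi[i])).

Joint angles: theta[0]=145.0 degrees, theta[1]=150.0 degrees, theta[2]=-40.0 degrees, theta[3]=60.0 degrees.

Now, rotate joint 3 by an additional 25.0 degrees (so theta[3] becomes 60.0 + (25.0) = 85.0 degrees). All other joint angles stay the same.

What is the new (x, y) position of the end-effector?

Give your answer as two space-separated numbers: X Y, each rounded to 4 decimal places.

joint[0] = (0.0000, 0.0000)  (base)
link 0: phi[0] = 145 = 145 deg
  cos(145 deg) = -0.8192, sin(145 deg) = 0.5736
  joint[1] = (0.0000, 0.0000) + 4.3 * (-0.8192, 0.5736) = (0.0000 + -3.5224, 0.0000 + 2.4664) = (-3.5224, 2.4664)
link 1: phi[1] = 145 + 150 = 295 deg
  cos(295 deg) = 0.4226, sin(295 deg) = -0.9063
  joint[2] = (-3.5224, 2.4664) + 4.1 * (0.4226, -0.9063) = (-3.5224 + 1.7327, 2.4664 + -3.7159) = (-1.7896, -1.2495)
link 2: phi[2] = 145 + 150 + -40 = 255 deg
  cos(255 deg) = -0.2588, sin(255 deg) = -0.9659
  joint[3] = (-1.7896, -1.2495) + 3.4 * (-0.2588, -0.9659) = (-1.7896 + -0.8800, -1.2495 + -3.2841) = (-2.6696, -4.5336)
link 3: phi[3] = 145 + 150 + -40 + 85 = 340 deg
  cos(340 deg) = 0.9397, sin(340 deg) = -0.3420
  joint[4] = (-2.6696, -4.5336) + 1.2 * (0.9397, -0.3420) = (-2.6696 + 1.1276, -4.5336 + -0.4104) = (-1.5420, -4.9441)
End effector: (-1.5420, -4.9441)

Answer: -1.5420 -4.9441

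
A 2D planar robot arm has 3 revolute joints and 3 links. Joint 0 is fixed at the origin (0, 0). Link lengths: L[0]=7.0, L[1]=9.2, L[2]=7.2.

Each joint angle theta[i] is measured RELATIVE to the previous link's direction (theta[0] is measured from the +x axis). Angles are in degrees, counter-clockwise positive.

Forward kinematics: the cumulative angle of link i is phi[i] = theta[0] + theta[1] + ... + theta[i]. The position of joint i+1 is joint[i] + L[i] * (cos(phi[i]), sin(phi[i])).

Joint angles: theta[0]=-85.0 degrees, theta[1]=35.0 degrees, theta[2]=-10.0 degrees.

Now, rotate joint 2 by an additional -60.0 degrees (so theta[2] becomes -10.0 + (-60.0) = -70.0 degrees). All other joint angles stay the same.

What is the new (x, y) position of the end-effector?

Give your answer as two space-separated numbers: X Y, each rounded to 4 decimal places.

Answer: 2.9237 -20.2564

Derivation:
joint[0] = (0.0000, 0.0000)  (base)
link 0: phi[0] = -85 = -85 deg
  cos(-85 deg) = 0.0872, sin(-85 deg) = -0.9962
  joint[1] = (0.0000, 0.0000) + 7 * (0.0872, -0.9962) = (0.0000 + 0.6101, 0.0000 + -6.9734) = (0.6101, -6.9734)
link 1: phi[1] = -85 + 35 = -50 deg
  cos(-50 deg) = 0.6428, sin(-50 deg) = -0.7660
  joint[2] = (0.6101, -6.9734) + 9.2 * (0.6428, -0.7660) = (0.6101 + 5.9136, -6.9734 + -7.0476) = (6.5237, -14.0210)
link 2: phi[2] = -85 + 35 + -70 = -120 deg
  cos(-120 deg) = -0.5000, sin(-120 deg) = -0.8660
  joint[3] = (6.5237, -14.0210) + 7.2 * (-0.5000, -0.8660) = (6.5237 + -3.6000, -14.0210 + -6.2354) = (2.9237, -20.2564)
End effector: (2.9237, -20.2564)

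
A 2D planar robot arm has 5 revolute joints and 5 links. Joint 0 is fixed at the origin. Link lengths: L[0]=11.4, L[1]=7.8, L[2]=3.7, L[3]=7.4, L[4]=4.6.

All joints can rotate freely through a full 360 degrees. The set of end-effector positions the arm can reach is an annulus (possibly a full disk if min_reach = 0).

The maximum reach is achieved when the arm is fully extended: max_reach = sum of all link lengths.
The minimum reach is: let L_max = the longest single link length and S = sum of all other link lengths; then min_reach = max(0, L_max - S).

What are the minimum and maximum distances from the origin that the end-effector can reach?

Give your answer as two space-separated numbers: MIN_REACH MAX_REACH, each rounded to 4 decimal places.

Link lengths: [11.4, 7.8, 3.7, 7.4, 4.6]
max_reach = 11.4 + 7.8 + 3.7 + 7.4 + 4.6 = 34.9
L_max = max([11.4, 7.8, 3.7, 7.4, 4.6]) = 11.4
S (sum of others) = 34.9 - 11.4 = 23.5
min_reach = max(0, 11.4 - 23.5) = max(0, -12.1) = 0

Answer: 0.0000 34.9000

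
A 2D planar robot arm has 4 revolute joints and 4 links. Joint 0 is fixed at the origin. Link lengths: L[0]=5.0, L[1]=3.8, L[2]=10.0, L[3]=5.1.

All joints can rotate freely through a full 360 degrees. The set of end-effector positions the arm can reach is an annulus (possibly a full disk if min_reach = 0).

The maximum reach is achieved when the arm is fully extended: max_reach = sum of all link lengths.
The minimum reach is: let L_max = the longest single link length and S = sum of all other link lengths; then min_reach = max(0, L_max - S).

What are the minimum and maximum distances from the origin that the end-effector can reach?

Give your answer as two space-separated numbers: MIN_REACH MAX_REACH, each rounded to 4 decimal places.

Answer: 0.0000 23.9000

Derivation:
Link lengths: [5.0, 3.8, 10.0, 5.1]
max_reach = 5 + 3.8 + 10 + 5.1 = 23.9
L_max = max([5.0, 3.8, 10.0, 5.1]) = 10
S (sum of others) = 23.9 - 10 = 13.9
min_reach = max(0, 10 - 13.9) = max(0, -3.9) = 0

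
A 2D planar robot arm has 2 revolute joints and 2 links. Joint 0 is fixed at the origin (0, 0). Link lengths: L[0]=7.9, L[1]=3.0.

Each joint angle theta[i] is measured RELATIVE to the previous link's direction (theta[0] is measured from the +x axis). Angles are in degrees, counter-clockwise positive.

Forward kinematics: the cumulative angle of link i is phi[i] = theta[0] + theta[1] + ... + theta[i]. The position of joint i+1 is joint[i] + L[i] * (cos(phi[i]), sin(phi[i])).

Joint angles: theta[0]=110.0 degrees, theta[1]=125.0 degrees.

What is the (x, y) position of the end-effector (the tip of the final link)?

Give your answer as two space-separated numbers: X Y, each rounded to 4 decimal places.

Answer: -4.4227 4.9661

Derivation:
joint[0] = (0.0000, 0.0000)  (base)
link 0: phi[0] = 110 = 110 deg
  cos(110 deg) = -0.3420, sin(110 deg) = 0.9397
  joint[1] = (0.0000, 0.0000) + 7.9 * (-0.3420, 0.9397) = (0.0000 + -2.7020, 0.0000 + 7.4236) = (-2.7020, 7.4236)
link 1: phi[1] = 110 + 125 = 235 deg
  cos(235 deg) = -0.5736, sin(235 deg) = -0.8192
  joint[2] = (-2.7020, 7.4236) + 3 * (-0.5736, -0.8192) = (-2.7020 + -1.7207, 7.4236 + -2.4575) = (-4.4227, 4.9661)
End effector: (-4.4227, 4.9661)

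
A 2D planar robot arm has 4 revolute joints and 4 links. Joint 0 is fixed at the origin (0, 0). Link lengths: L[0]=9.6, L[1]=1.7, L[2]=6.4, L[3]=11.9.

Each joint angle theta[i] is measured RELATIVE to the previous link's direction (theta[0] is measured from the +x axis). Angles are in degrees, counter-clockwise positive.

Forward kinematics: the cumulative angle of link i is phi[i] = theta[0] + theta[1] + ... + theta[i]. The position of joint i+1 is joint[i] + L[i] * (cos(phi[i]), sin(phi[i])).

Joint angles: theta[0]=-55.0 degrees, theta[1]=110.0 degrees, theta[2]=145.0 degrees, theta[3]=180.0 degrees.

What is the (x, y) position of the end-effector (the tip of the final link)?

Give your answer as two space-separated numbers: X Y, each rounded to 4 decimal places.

Answer: 11.6497 -4.5902

Derivation:
joint[0] = (0.0000, 0.0000)  (base)
link 0: phi[0] = -55 = -55 deg
  cos(-55 deg) = 0.5736, sin(-55 deg) = -0.8192
  joint[1] = (0.0000, 0.0000) + 9.6 * (0.5736, -0.8192) = (0.0000 + 5.5063, 0.0000 + -7.8639) = (5.5063, -7.8639)
link 1: phi[1] = -55 + 110 = 55 deg
  cos(55 deg) = 0.5736, sin(55 deg) = 0.8192
  joint[2] = (5.5063, -7.8639) + 1.7 * (0.5736, 0.8192) = (5.5063 + 0.9751, -7.8639 + 1.3926) = (6.4814, -6.4713)
link 2: phi[2] = -55 + 110 + 145 = 200 deg
  cos(200 deg) = -0.9397, sin(200 deg) = -0.3420
  joint[3] = (6.4814, -6.4713) + 6.4 * (-0.9397, -0.3420) = (6.4814 + -6.0140, -6.4713 + -2.1889) = (0.4674, -8.6602)
link 3: phi[3] = -55 + 110 + 145 + 180 = 380 deg
  cos(380 deg) = 0.9397, sin(380 deg) = 0.3420
  joint[4] = (0.4674, -8.6602) + 11.9 * (0.9397, 0.3420) = (0.4674 + 11.1823, -8.6602 + 4.0700) = (11.6497, -4.5902)
End effector: (11.6497, -4.5902)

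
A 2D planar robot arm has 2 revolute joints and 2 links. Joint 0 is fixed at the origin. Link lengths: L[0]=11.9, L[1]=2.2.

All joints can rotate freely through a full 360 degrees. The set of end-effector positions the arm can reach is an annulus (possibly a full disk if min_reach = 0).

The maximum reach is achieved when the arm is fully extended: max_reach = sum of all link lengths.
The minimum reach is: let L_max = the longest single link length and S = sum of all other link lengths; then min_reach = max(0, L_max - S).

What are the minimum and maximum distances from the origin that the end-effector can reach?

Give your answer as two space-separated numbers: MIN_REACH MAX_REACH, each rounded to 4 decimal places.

Answer: 9.7000 14.1000

Derivation:
Link lengths: [11.9, 2.2]
max_reach = 11.9 + 2.2 = 14.1
L_max = max([11.9, 2.2]) = 11.9
S (sum of others) = 14.1 - 11.9 = 2.2
min_reach = max(0, 11.9 - 2.2) = max(0, 9.7) = 9.7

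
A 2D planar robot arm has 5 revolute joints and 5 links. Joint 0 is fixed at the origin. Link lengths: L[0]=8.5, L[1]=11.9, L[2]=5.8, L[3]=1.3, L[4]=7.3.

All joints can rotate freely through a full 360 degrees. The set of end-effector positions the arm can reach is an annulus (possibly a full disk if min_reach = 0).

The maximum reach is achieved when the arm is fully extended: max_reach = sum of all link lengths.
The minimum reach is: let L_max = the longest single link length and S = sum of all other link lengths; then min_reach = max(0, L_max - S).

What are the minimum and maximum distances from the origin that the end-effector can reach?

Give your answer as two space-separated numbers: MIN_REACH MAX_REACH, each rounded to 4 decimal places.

Answer: 0.0000 34.8000

Derivation:
Link lengths: [8.5, 11.9, 5.8, 1.3, 7.3]
max_reach = 8.5 + 11.9 + 5.8 + 1.3 + 7.3 = 34.8
L_max = max([8.5, 11.9, 5.8, 1.3, 7.3]) = 11.9
S (sum of others) = 34.8 - 11.9 = 22.9
min_reach = max(0, 11.9 - 22.9) = max(0, -11) = 0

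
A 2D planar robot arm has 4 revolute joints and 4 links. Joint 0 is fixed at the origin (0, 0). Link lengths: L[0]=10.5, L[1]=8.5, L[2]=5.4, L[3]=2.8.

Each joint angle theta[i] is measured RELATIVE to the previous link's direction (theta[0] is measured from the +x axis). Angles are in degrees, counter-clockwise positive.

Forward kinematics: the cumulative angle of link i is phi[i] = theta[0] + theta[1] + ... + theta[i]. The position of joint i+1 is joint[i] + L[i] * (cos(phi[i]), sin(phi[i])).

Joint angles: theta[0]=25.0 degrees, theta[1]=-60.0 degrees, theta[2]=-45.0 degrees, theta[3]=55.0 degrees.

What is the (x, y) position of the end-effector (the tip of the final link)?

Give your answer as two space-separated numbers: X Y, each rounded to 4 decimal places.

Answer: 19.9544 -6.9392

Derivation:
joint[0] = (0.0000, 0.0000)  (base)
link 0: phi[0] = 25 = 25 deg
  cos(25 deg) = 0.9063, sin(25 deg) = 0.4226
  joint[1] = (0.0000, 0.0000) + 10.5 * (0.9063, 0.4226) = (0.0000 + 9.5162, 0.0000 + 4.4375) = (9.5162, 4.4375)
link 1: phi[1] = 25 + -60 = -35 deg
  cos(-35 deg) = 0.8192, sin(-35 deg) = -0.5736
  joint[2] = (9.5162, 4.4375) + 8.5 * (0.8192, -0.5736) = (9.5162 + 6.9628, 4.4375 + -4.8754) = (16.4790, -0.4379)
link 2: phi[2] = 25 + -60 + -45 = -80 deg
  cos(-80 deg) = 0.1736, sin(-80 deg) = -0.9848
  joint[3] = (16.4790, -0.4379) + 5.4 * (0.1736, -0.9848) = (16.4790 + 0.9377, -0.4379 + -5.3180) = (17.4167, -5.7559)
link 3: phi[3] = 25 + -60 + -45 + 55 = -25 deg
  cos(-25 deg) = 0.9063, sin(-25 deg) = -0.4226
  joint[4] = (17.4167, -5.7559) + 2.8 * (0.9063, -0.4226) = (17.4167 + 2.5377, -5.7559 + -1.1833) = (19.9544, -6.9392)
End effector: (19.9544, -6.9392)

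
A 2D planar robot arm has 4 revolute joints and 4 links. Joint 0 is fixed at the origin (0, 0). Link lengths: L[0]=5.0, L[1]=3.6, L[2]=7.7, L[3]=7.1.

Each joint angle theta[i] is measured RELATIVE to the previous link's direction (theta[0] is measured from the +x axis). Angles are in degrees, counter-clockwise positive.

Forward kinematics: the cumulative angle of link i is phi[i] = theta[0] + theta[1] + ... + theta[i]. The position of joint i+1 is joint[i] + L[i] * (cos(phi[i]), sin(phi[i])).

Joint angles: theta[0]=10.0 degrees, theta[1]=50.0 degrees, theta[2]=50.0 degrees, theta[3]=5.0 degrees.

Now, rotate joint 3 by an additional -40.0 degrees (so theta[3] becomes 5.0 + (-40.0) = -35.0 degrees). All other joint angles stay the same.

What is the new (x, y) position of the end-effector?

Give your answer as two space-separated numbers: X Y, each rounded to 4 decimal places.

Answer: 5.9281 18.0796

Derivation:
joint[0] = (0.0000, 0.0000)  (base)
link 0: phi[0] = 10 = 10 deg
  cos(10 deg) = 0.9848, sin(10 deg) = 0.1736
  joint[1] = (0.0000, 0.0000) + 5 * (0.9848, 0.1736) = (0.0000 + 4.9240, 0.0000 + 0.8682) = (4.9240, 0.8682)
link 1: phi[1] = 10 + 50 = 60 deg
  cos(60 deg) = 0.5000, sin(60 deg) = 0.8660
  joint[2] = (4.9240, 0.8682) + 3.6 * (0.5000, 0.8660) = (4.9240 + 1.8000, 0.8682 + 3.1177) = (6.7240, 3.9859)
link 2: phi[2] = 10 + 50 + 50 = 110 deg
  cos(110 deg) = -0.3420, sin(110 deg) = 0.9397
  joint[3] = (6.7240, 3.9859) + 7.7 * (-0.3420, 0.9397) = (6.7240 + -2.6336, 3.9859 + 7.2356) = (4.0905, 11.2216)
link 3: phi[3] = 10 + 50 + 50 + -35 = 75 deg
  cos(75 deg) = 0.2588, sin(75 deg) = 0.9659
  joint[4] = (4.0905, 11.2216) + 7.1 * (0.2588, 0.9659) = (4.0905 + 1.8376, 11.2216 + 6.8581) = (5.9281, 18.0796)
End effector: (5.9281, 18.0796)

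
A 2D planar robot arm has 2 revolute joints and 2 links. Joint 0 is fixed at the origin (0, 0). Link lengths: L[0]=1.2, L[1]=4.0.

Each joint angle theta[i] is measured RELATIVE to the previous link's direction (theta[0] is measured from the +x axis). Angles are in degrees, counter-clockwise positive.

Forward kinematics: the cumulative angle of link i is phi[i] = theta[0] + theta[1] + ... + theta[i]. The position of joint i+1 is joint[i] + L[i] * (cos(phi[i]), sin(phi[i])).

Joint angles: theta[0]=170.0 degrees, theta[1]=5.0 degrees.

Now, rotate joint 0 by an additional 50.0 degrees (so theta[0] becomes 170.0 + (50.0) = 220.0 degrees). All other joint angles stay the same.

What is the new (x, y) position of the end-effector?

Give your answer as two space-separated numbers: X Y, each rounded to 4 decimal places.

joint[0] = (0.0000, 0.0000)  (base)
link 0: phi[0] = 220 = 220 deg
  cos(220 deg) = -0.7660, sin(220 deg) = -0.6428
  joint[1] = (0.0000, 0.0000) + 1.2 * (-0.7660, -0.6428) = (0.0000 + -0.9193, 0.0000 + -0.7713) = (-0.9193, -0.7713)
link 1: phi[1] = 220 + 5 = 225 deg
  cos(225 deg) = -0.7071, sin(225 deg) = -0.7071
  joint[2] = (-0.9193, -0.7713) + 4 * (-0.7071, -0.7071) = (-0.9193 + -2.8284, -0.7713 + -2.8284) = (-3.7477, -3.5998)
End effector: (-3.7477, -3.5998)

Answer: -3.7477 -3.5998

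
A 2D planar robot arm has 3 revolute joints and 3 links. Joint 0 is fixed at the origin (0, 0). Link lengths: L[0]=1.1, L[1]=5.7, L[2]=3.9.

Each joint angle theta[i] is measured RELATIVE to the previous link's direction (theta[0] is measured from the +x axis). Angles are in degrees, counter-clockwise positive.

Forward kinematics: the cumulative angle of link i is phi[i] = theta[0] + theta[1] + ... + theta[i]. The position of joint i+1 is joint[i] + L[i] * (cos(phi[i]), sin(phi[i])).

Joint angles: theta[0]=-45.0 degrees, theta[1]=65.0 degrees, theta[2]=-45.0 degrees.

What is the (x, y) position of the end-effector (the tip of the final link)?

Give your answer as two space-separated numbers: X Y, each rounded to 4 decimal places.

joint[0] = (0.0000, 0.0000)  (base)
link 0: phi[0] = -45 = -45 deg
  cos(-45 deg) = 0.7071, sin(-45 deg) = -0.7071
  joint[1] = (0.0000, 0.0000) + 1.1 * (0.7071, -0.7071) = (0.0000 + 0.7778, 0.0000 + -0.7778) = (0.7778, -0.7778)
link 1: phi[1] = -45 + 65 = 20 deg
  cos(20 deg) = 0.9397, sin(20 deg) = 0.3420
  joint[2] = (0.7778, -0.7778) + 5.7 * (0.9397, 0.3420) = (0.7778 + 5.3562, -0.7778 + 1.9495) = (6.1341, 1.1717)
link 2: phi[2] = -45 + 65 + -45 = -25 deg
  cos(-25 deg) = 0.9063, sin(-25 deg) = -0.4226
  joint[3] = (6.1341, 1.1717) + 3.9 * (0.9063, -0.4226) = (6.1341 + 3.5346, 1.1717 + -1.6482) = (9.6687, -0.4765)
End effector: (9.6687, -0.4765)

Answer: 9.6687 -0.4765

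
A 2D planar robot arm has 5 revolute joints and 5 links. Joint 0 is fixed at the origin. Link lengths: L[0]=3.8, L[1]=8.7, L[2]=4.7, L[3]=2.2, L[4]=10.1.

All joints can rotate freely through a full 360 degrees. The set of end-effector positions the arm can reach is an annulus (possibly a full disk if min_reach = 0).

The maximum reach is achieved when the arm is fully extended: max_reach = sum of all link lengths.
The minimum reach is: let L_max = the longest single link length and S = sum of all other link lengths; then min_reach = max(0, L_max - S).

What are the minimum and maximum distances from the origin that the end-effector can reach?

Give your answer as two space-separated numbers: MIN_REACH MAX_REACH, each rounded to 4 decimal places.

Link lengths: [3.8, 8.7, 4.7, 2.2, 10.1]
max_reach = 3.8 + 8.7 + 4.7 + 2.2 + 10.1 = 29.5
L_max = max([3.8, 8.7, 4.7, 2.2, 10.1]) = 10.1
S (sum of others) = 29.5 - 10.1 = 19.4
min_reach = max(0, 10.1 - 19.4) = max(0, -9.3) = 0

Answer: 0.0000 29.5000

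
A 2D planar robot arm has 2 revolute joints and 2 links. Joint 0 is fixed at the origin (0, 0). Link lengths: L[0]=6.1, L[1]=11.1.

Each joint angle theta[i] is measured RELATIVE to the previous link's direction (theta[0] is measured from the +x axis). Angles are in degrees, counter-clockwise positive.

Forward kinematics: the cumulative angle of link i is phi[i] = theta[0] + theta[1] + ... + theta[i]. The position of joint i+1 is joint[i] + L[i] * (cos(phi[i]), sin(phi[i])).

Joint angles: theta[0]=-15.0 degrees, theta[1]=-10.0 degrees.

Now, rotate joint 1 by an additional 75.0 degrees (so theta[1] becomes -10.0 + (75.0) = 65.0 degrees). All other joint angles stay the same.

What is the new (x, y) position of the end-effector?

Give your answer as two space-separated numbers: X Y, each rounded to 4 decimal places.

Answer: 13.0271 6.9243

Derivation:
joint[0] = (0.0000, 0.0000)  (base)
link 0: phi[0] = -15 = -15 deg
  cos(-15 deg) = 0.9659, sin(-15 deg) = -0.2588
  joint[1] = (0.0000, 0.0000) + 6.1 * (0.9659, -0.2588) = (0.0000 + 5.8921, 0.0000 + -1.5788) = (5.8921, -1.5788)
link 1: phi[1] = -15 + 65 = 50 deg
  cos(50 deg) = 0.6428, sin(50 deg) = 0.7660
  joint[2] = (5.8921, -1.5788) + 11.1 * (0.6428, 0.7660) = (5.8921 + 7.1349, -1.5788 + 8.5031) = (13.0271, 6.9243)
End effector: (13.0271, 6.9243)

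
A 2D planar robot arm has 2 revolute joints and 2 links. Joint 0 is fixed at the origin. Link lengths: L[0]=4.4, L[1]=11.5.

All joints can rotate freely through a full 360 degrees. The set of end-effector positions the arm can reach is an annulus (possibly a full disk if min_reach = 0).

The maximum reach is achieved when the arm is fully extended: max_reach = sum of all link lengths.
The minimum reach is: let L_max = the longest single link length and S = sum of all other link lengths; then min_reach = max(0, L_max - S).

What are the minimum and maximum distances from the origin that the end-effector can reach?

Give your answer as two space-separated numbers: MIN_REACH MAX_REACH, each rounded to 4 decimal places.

Answer: 7.1000 15.9000

Derivation:
Link lengths: [4.4, 11.5]
max_reach = 4.4 + 11.5 = 15.9
L_max = max([4.4, 11.5]) = 11.5
S (sum of others) = 15.9 - 11.5 = 4.4
min_reach = max(0, 11.5 - 4.4) = max(0, 7.1) = 7.1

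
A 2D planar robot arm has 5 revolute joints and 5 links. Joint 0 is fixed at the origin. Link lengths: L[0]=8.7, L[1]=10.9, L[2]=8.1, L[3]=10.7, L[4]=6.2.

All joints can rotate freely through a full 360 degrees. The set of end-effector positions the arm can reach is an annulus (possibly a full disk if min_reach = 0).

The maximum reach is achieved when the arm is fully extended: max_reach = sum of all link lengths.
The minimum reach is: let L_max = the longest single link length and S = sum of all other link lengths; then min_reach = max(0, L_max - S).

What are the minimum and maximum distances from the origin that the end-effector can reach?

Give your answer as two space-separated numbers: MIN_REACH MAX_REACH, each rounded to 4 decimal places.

Link lengths: [8.7, 10.9, 8.1, 10.7, 6.2]
max_reach = 8.7 + 10.9 + 8.1 + 10.7 + 6.2 = 44.6
L_max = max([8.7, 10.9, 8.1, 10.7, 6.2]) = 10.9
S (sum of others) = 44.6 - 10.9 = 33.7
min_reach = max(0, 10.9 - 33.7) = max(0, -22.8) = 0

Answer: 0.0000 44.6000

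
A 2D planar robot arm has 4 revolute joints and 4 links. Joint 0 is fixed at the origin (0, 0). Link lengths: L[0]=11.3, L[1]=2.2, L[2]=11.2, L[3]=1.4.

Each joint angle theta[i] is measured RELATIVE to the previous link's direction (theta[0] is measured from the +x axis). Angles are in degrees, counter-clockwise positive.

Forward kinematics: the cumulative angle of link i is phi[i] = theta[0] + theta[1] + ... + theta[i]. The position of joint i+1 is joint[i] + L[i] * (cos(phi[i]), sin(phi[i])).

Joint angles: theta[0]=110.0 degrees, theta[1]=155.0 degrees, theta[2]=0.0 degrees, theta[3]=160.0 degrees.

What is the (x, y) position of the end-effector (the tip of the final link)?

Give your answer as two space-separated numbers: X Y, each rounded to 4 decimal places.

joint[0] = (0.0000, 0.0000)  (base)
link 0: phi[0] = 110 = 110 deg
  cos(110 deg) = -0.3420, sin(110 deg) = 0.9397
  joint[1] = (0.0000, 0.0000) + 11.3 * (-0.3420, 0.9397) = (0.0000 + -3.8648, 0.0000 + 10.6185) = (-3.8648, 10.6185)
link 1: phi[1] = 110 + 155 = 265 deg
  cos(265 deg) = -0.0872, sin(265 deg) = -0.9962
  joint[2] = (-3.8648, 10.6185) + 2.2 * (-0.0872, -0.9962) = (-3.8648 + -0.1917, 10.6185 + -2.1916) = (-4.0566, 8.4269)
link 2: phi[2] = 110 + 155 + 0 = 265 deg
  cos(265 deg) = -0.0872, sin(265 deg) = -0.9962
  joint[3] = (-4.0566, 8.4269) + 11.2 * (-0.0872, -0.9962) = (-4.0566 + -0.9761, 8.4269 + -11.1574) = (-5.0327, -2.7305)
link 3: phi[3] = 110 + 155 + 0 + 160 = 425 deg
  cos(425 deg) = 0.4226, sin(425 deg) = 0.9063
  joint[4] = (-5.0327, -2.7305) + 1.4 * (0.4226, 0.9063) = (-5.0327 + 0.5917, -2.7305 + 1.2688) = (-4.4410, -1.4617)
End effector: (-4.4410, -1.4617)

Answer: -4.4410 -1.4617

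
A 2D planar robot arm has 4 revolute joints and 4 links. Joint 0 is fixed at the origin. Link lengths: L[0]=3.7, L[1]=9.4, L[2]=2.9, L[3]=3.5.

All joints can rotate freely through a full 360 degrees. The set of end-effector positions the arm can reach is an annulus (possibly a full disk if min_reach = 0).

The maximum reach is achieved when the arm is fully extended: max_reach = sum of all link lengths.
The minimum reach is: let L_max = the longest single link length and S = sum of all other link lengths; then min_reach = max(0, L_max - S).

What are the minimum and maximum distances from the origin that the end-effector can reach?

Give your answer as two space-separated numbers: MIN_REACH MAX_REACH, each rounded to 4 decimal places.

Link lengths: [3.7, 9.4, 2.9, 3.5]
max_reach = 3.7 + 9.4 + 2.9 + 3.5 = 19.5
L_max = max([3.7, 9.4, 2.9, 3.5]) = 9.4
S (sum of others) = 19.5 - 9.4 = 10.1
min_reach = max(0, 9.4 - 10.1) = max(0, -0.7) = 0

Answer: 0.0000 19.5000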